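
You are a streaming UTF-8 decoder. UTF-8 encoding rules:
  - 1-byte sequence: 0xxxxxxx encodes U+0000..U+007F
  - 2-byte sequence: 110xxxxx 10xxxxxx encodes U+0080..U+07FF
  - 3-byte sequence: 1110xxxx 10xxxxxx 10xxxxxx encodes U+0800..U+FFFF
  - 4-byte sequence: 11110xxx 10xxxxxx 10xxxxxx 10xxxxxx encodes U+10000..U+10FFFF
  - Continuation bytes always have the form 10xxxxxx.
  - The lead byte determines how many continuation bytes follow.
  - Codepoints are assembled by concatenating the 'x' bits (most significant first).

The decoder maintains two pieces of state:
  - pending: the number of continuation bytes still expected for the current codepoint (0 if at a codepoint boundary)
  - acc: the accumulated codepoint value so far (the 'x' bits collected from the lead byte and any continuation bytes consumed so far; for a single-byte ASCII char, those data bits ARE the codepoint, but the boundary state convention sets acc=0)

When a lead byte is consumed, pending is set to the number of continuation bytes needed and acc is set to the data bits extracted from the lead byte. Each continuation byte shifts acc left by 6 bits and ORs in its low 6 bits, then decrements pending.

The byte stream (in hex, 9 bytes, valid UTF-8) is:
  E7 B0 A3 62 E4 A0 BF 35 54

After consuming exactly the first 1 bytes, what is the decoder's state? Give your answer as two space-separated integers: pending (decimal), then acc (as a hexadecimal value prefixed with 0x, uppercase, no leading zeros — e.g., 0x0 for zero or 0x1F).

Byte[0]=E7: 3-byte lead. pending=2, acc=0x7

Answer: 2 0x7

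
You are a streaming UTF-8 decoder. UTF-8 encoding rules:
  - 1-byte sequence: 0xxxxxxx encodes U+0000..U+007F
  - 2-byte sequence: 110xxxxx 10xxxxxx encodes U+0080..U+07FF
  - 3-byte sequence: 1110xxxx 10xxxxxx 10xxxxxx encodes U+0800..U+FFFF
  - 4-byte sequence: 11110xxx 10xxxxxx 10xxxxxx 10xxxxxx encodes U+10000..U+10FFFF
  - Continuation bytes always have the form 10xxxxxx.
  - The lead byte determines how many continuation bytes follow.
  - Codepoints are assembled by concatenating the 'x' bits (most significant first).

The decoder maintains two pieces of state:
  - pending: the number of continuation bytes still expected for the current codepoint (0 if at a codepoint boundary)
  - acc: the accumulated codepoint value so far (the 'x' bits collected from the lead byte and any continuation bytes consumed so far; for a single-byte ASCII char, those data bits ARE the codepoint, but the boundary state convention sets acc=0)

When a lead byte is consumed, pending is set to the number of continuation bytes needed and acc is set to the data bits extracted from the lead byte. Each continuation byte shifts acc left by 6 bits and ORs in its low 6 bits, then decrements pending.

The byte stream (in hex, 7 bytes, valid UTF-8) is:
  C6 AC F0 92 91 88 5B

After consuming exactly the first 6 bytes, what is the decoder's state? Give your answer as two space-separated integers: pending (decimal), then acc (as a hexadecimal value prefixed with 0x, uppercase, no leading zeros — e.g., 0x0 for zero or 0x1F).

Byte[0]=C6: 2-byte lead. pending=1, acc=0x6
Byte[1]=AC: continuation. acc=(acc<<6)|0x2C=0x1AC, pending=0
Byte[2]=F0: 4-byte lead. pending=3, acc=0x0
Byte[3]=92: continuation. acc=(acc<<6)|0x12=0x12, pending=2
Byte[4]=91: continuation. acc=(acc<<6)|0x11=0x491, pending=1
Byte[5]=88: continuation. acc=(acc<<6)|0x08=0x12448, pending=0

Answer: 0 0x12448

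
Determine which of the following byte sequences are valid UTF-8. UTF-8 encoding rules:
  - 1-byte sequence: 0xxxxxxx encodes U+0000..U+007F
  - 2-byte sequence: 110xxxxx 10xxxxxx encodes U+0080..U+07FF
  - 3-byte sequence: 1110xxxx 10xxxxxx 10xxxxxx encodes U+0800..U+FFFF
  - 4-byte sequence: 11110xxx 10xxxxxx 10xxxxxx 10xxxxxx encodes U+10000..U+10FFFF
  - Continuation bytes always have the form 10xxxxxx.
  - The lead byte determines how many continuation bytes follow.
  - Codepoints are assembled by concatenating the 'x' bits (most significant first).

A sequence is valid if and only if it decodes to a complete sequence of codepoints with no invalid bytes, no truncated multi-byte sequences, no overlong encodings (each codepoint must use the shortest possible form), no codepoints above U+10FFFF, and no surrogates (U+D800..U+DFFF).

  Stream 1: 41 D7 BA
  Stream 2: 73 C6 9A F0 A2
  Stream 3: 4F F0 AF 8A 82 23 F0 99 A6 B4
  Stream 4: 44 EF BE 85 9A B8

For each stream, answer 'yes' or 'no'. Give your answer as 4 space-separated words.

Stream 1: decodes cleanly. VALID
Stream 2: error at byte offset 5. INVALID
Stream 3: decodes cleanly. VALID
Stream 4: error at byte offset 4. INVALID

Answer: yes no yes no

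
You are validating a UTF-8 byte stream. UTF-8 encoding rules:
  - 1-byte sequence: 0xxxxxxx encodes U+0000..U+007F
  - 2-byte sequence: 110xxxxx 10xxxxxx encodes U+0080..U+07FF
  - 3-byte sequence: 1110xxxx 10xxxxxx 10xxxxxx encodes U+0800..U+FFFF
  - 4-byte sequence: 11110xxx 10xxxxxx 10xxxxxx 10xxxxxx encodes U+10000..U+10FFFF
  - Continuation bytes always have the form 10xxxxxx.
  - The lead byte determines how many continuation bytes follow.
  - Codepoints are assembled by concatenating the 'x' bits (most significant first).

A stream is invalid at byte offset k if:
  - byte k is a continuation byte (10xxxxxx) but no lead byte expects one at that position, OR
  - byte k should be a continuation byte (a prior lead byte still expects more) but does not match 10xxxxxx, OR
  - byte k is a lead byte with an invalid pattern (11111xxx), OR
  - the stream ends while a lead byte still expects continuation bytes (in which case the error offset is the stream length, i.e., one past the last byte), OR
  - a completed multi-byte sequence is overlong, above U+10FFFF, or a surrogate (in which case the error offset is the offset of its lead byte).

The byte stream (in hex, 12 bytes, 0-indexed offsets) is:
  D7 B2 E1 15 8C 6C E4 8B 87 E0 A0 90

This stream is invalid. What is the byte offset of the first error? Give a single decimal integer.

Byte[0]=D7: 2-byte lead, need 1 cont bytes. acc=0x17
Byte[1]=B2: continuation. acc=(acc<<6)|0x32=0x5F2
Completed: cp=U+05F2 (starts at byte 0)
Byte[2]=E1: 3-byte lead, need 2 cont bytes. acc=0x1
Byte[3]=15: expected 10xxxxxx continuation. INVALID

Answer: 3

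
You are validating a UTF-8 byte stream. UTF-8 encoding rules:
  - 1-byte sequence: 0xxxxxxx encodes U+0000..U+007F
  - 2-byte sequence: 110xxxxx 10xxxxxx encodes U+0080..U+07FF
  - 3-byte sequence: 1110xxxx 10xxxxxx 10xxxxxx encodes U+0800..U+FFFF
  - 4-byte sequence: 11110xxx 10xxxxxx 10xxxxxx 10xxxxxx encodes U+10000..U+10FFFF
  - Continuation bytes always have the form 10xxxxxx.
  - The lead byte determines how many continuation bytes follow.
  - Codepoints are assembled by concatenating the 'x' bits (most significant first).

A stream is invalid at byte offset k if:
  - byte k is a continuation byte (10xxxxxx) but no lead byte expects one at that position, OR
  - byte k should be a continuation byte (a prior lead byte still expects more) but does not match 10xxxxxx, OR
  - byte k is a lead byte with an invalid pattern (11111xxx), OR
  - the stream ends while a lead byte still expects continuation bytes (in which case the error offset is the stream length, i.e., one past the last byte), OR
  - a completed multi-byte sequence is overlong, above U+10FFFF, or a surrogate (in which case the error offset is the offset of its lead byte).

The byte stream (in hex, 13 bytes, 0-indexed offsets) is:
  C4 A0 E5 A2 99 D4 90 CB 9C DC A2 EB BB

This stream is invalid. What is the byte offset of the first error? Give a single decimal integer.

Answer: 13

Derivation:
Byte[0]=C4: 2-byte lead, need 1 cont bytes. acc=0x4
Byte[1]=A0: continuation. acc=(acc<<6)|0x20=0x120
Completed: cp=U+0120 (starts at byte 0)
Byte[2]=E5: 3-byte lead, need 2 cont bytes. acc=0x5
Byte[3]=A2: continuation. acc=(acc<<6)|0x22=0x162
Byte[4]=99: continuation. acc=(acc<<6)|0x19=0x5899
Completed: cp=U+5899 (starts at byte 2)
Byte[5]=D4: 2-byte lead, need 1 cont bytes. acc=0x14
Byte[6]=90: continuation. acc=(acc<<6)|0x10=0x510
Completed: cp=U+0510 (starts at byte 5)
Byte[7]=CB: 2-byte lead, need 1 cont bytes. acc=0xB
Byte[8]=9C: continuation. acc=(acc<<6)|0x1C=0x2DC
Completed: cp=U+02DC (starts at byte 7)
Byte[9]=DC: 2-byte lead, need 1 cont bytes. acc=0x1C
Byte[10]=A2: continuation. acc=(acc<<6)|0x22=0x722
Completed: cp=U+0722 (starts at byte 9)
Byte[11]=EB: 3-byte lead, need 2 cont bytes. acc=0xB
Byte[12]=BB: continuation. acc=(acc<<6)|0x3B=0x2FB
Byte[13]: stream ended, expected continuation. INVALID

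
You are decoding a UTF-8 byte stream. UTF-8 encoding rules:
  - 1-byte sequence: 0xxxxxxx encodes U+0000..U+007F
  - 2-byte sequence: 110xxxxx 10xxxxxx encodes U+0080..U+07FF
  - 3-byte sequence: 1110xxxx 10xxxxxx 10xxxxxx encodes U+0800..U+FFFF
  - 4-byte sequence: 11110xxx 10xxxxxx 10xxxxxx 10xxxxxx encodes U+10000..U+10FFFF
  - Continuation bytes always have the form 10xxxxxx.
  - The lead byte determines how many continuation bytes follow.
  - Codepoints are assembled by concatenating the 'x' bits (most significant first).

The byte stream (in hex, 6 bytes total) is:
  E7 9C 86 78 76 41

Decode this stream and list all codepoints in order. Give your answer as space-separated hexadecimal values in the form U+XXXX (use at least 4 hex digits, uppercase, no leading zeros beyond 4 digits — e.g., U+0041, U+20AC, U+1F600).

Answer: U+7706 U+0078 U+0076 U+0041

Derivation:
Byte[0]=E7: 3-byte lead, need 2 cont bytes. acc=0x7
Byte[1]=9C: continuation. acc=(acc<<6)|0x1C=0x1DC
Byte[2]=86: continuation. acc=(acc<<6)|0x06=0x7706
Completed: cp=U+7706 (starts at byte 0)
Byte[3]=78: 1-byte ASCII. cp=U+0078
Byte[4]=76: 1-byte ASCII. cp=U+0076
Byte[5]=41: 1-byte ASCII. cp=U+0041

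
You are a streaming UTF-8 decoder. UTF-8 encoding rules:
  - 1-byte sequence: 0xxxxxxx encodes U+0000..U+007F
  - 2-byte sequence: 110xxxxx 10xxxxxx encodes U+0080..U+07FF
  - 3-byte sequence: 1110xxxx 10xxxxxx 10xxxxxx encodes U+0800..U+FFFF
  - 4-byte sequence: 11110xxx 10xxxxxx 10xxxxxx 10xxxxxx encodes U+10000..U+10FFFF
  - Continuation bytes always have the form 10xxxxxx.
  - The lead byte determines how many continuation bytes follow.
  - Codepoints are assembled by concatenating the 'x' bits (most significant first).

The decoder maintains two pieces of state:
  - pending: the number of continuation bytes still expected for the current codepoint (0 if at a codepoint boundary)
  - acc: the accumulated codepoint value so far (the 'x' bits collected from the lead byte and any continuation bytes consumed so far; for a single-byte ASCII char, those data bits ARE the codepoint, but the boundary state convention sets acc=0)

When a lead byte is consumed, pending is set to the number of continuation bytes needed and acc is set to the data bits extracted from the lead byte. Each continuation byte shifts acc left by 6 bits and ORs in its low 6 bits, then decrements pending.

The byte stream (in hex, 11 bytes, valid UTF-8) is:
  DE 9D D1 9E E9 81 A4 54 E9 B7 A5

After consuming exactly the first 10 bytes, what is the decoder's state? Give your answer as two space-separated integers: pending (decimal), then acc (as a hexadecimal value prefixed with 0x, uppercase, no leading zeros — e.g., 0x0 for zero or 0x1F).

Answer: 1 0x277

Derivation:
Byte[0]=DE: 2-byte lead. pending=1, acc=0x1E
Byte[1]=9D: continuation. acc=(acc<<6)|0x1D=0x79D, pending=0
Byte[2]=D1: 2-byte lead. pending=1, acc=0x11
Byte[3]=9E: continuation. acc=(acc<<6)|0x1E=0x45E, pending=0
Byte[4]=E9: 3-byte lead. pending=2, acc=0x9
Byte[5]=81: continuation. acc=(acc<<6)|0x01=0x241, pending=1
Byte[6]=A4: continuation. acc=(acc<<6)|0x24=0x9064, pending=0
Byte[7]=54: 1-byte. pending=0, acc=0x0
Byte[8]=E9: 3-byte lead. pending=2, acc=0x9
Byte[9]=B7: continuation. acc=(acc<<6)|0x37=0x277, pending=1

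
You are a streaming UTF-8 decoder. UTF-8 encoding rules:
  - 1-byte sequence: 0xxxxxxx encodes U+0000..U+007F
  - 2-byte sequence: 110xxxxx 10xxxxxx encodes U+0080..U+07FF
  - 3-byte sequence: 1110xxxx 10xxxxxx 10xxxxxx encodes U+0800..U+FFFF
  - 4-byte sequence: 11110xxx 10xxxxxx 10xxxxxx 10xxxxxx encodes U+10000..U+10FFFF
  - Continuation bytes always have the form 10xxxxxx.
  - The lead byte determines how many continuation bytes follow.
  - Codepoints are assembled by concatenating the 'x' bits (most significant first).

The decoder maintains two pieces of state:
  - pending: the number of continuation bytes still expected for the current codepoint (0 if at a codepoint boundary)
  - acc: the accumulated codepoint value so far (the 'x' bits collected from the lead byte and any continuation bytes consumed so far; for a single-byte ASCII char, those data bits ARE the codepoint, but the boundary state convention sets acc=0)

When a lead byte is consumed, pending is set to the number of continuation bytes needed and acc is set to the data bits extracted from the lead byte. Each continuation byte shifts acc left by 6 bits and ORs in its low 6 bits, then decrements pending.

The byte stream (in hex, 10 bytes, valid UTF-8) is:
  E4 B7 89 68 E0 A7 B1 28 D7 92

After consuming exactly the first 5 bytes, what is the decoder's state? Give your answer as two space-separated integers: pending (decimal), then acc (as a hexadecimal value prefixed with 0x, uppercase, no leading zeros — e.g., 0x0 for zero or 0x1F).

Answer: 2 0x0

Derivation:
Byte[0]=E4: 3-byte lead. pending=2, acc=0x4
Byte[1]=B7: continuation. acc=(acc<<6)|0x37=0x137, pending=1
Byte[2]=89: continuation. acc=(acc<<6)|0x09=0x4DC9, pending=0
Byte[3]=68: 1-byte. pending=0, acc=0x0
Byte[4]=E0: 3-byte lead. pending=2, acc=0x0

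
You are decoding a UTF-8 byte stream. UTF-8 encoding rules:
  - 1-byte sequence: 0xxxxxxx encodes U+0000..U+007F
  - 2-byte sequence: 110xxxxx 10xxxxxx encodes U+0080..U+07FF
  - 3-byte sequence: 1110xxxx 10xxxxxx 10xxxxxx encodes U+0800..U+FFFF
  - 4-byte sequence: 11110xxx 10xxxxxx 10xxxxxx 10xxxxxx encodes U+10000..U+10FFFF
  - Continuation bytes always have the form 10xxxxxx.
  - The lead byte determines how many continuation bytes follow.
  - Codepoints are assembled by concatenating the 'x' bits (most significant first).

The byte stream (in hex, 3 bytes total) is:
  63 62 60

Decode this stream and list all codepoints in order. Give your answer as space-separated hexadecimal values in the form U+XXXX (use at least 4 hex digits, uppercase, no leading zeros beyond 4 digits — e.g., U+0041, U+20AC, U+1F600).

Byte[0]=63: 1-byte ASCII. cp=U+0063
Byte[1]=62: 1-byte ASCII. cp=U+0062
Byte[2]=60: 1-byte ASCII. cp=U+0060

Answer: U+0063 U+0062 U+0060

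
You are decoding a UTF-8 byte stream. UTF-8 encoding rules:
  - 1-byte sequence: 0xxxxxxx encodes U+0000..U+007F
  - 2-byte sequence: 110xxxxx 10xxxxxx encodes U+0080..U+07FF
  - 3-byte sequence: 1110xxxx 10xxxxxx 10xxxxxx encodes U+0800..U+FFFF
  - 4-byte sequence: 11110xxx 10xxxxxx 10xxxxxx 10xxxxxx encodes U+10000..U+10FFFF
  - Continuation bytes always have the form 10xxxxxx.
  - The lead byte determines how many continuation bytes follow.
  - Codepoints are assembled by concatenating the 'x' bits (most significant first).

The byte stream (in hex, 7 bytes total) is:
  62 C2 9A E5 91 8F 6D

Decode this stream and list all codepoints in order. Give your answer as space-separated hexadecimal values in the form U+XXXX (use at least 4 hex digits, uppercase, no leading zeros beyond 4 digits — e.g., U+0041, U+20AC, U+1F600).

Answer: U+0062 U+009A U+544F U+006D

Derivation:
Byte[0]=62: 1-byte ASCII. cp=U+0062
Byte[1]=C2: 2-byte lead, need 1 cont bytes. acc=0x2
Byte[2]=9A: continuation. acc=(acc<<6)|0x1A=0x9A
Completed: cp=U+009A (starts at byte 1)
Byte[3]=E5: 3-byte lead, need 2 cont bytes. acc=0x5
Byte[4]=91: continuation. acc=(acc<<6)|0x11=0x151
Byte[5]=8F: continuation. acc=(acc<<6)|0x0F=0x544F
Completed: cp=U+544F (starts at byte 3)
Byte[6]=6D: 1-byte ASCII. cp=U+006D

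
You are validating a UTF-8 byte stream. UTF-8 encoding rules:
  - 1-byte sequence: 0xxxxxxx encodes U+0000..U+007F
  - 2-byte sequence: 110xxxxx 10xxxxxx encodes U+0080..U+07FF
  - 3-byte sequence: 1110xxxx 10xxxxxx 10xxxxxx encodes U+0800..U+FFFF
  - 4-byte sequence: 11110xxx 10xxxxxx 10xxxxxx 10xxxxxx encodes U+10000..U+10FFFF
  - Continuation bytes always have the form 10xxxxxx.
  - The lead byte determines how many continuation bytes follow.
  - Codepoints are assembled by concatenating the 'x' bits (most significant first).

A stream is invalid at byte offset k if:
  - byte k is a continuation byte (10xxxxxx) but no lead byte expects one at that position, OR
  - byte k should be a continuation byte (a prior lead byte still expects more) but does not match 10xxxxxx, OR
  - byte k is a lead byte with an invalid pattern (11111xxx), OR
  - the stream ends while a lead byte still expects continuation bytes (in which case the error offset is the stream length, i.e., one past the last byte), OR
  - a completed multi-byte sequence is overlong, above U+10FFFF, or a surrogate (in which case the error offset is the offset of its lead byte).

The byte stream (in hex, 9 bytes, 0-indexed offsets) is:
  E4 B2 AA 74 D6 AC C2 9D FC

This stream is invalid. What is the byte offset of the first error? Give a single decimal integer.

Answer: 8

Derivation:
Byte[0]=E4: 3-byte lead, need 2 cont bytes. acc=0x4
Byte[1]=B2: continuation. acc=(acc<<6)|0x32=0x132
Byte[2]=AA: continuation. acc=(acc<<6)|0x2A=0x4CAA
Completed: cp=U+4CAA (starts at byte 0)
Byte[3]=74: 1-byte ASCII. cp=U+0074
Byte[4]=D6: 2-byte lead, need 1 cont bytes. acc=0x16
Byte[5]=AC: continuation. acc=(acc<<6)|0x2C=0x5AC
Completed: cp=U+05AC (starts at byte 4)
Byte[6]=C2: 2-byte lead, need 1 cont bytes. acc=0x2
Byte[7]=9D: continuation. acc=(acc<<6)|0x1D=0x9D
Completed: cp=U+009D (starts at byte 6)
Byte[8]=FC: INVALID lead byte (not 0xxx/110x/1110/11110)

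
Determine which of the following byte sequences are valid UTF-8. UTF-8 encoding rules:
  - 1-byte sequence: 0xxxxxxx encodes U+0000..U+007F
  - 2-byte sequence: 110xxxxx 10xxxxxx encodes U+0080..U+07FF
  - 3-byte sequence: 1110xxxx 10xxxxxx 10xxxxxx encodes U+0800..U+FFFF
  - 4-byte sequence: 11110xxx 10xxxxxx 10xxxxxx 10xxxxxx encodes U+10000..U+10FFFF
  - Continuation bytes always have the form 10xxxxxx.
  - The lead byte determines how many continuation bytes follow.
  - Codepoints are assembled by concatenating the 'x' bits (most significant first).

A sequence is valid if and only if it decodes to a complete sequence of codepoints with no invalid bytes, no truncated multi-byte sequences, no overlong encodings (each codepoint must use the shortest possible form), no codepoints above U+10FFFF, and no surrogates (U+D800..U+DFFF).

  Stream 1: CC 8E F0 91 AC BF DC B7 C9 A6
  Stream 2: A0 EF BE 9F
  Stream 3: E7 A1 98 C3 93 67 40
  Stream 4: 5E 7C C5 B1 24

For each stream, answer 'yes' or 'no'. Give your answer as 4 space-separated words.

Stream 1: decodes cleanly. VALID
Stream 2: error at byte offset 0. INVALID
Stream 3: decodes cleanly. VALID
Stream 4: decodes cleanly. VALID

Answer: yes no yes yes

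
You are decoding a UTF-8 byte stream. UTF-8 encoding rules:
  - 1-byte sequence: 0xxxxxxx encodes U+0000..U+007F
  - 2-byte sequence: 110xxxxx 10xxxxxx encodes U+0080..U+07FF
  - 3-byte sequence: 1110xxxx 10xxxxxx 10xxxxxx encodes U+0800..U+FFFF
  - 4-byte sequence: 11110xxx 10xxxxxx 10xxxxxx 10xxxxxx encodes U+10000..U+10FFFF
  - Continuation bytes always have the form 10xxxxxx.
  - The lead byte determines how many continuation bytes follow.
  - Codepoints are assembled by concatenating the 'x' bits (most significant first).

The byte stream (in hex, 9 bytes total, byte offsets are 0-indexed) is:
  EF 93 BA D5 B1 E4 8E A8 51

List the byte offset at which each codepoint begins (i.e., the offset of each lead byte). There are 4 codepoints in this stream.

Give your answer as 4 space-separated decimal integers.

Byte[0]=EF: 3-byte lead, need 2 cont bytes. acc=0xF
Byte[1]=93: continuation. acc=(acc<<6)|0x13=0x3D3
Byte[2]=BA: continuation. acc=(acc<<6)|0x3A=0xF4FA
Completed: cp=U+F4FA (starts at byte 0)
Byte[3]=D5: 2-byte lead, need 1 cont bytes. acc=0x15
Byte[4]=B1: continuation. acc=(acc<<6)|0x31=0x571
Completed: cp=U+0571 (starts at byte 3)
Byte[5]=E4: 3-byte lead, need 2 cont bytes. acc=0x4
Byte[6]=8E: continuation. acc=(acc<<6)|0x0E=0x10E
Byte[7]=A8: continuation. acc=(acc<<6)|0x28=0x43A8
Completed: cp=U+43A8 (starts at byte 5)
Byte[8]=51: 1-byte ASCII. cp=U+0051

Answer: 0 3 5 8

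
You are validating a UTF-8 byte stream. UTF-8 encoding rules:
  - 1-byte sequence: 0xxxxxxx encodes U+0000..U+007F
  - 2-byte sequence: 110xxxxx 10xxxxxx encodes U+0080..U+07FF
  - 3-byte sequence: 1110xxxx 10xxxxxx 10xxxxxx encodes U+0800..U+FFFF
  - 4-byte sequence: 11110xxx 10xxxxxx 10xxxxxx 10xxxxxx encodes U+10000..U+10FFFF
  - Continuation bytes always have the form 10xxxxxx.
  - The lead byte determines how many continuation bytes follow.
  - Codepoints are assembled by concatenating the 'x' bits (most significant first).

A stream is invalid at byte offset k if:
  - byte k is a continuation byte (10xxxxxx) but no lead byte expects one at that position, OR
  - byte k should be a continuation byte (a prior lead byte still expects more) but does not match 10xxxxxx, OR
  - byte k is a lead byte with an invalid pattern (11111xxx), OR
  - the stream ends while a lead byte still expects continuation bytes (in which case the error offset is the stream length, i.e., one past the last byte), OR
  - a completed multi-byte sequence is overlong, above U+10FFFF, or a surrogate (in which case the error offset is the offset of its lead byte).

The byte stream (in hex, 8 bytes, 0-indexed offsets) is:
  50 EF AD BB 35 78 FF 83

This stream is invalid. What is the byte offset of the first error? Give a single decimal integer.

Byte[0]=50: 1-byte ASCII. cp=U+0050
Byte[1]=EF: 3-byte lead, need 2 cont bytes. acc=0xF
Byte[2]=AD: continuation. acc=(acc<<6)|0x2D=0x3ED
Byte[3]=BB: continuation. acc=(acc<<6)|0x3B=0xFB7B
Completed: cp=U+FB7B (starts at byte 1)
Byte[4]=35: 1-byte ASCII. cp=U+0035
Byte[5]=78: 1-byte ASCII. cp=U+0078
Byte[6]=FF: INVALID lead byte (not 0xxx/110x/1110/11110)

Answer: 6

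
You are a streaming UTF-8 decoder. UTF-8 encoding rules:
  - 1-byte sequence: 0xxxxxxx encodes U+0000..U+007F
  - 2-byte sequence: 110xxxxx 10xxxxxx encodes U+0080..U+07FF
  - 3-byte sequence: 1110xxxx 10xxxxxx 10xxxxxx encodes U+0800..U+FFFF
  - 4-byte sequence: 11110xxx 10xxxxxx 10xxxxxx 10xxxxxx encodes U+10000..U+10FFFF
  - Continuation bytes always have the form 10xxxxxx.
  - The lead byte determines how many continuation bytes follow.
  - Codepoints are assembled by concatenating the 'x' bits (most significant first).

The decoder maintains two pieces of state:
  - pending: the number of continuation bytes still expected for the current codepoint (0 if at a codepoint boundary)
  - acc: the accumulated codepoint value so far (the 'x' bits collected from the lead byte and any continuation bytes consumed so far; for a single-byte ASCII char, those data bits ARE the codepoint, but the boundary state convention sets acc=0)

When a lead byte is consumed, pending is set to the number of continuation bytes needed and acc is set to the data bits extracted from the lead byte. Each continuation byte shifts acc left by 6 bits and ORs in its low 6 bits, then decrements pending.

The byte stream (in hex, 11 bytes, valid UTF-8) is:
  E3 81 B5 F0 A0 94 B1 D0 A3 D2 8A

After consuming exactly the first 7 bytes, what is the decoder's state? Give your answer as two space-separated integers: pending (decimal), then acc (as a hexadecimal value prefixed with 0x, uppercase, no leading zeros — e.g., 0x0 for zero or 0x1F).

Byte[0]=E3: 3-byte lead. pending=2, acc=0x3
Byte[1]=81: continuation. acc=(acc<<6)|0x01=0xC1, pending=1
Byte[2]=B5: continuation. acc=(acc<<6)|0x35=0x3075, pending=0
Byte[3]=F0: 4-byte lead. pending=3, acc=0x0
Byte[4]=A0: continuation. acc=(acc<<6)|0x20=0x20, pending=2
Byte[5]=94: continuation. acc=(acc<<6)|0x14=0x814, pending=1
Byte[6]=B1: continuation. acc=(acc<<6)|0x31=0x20531, pending=0

Answer: 0 0x20531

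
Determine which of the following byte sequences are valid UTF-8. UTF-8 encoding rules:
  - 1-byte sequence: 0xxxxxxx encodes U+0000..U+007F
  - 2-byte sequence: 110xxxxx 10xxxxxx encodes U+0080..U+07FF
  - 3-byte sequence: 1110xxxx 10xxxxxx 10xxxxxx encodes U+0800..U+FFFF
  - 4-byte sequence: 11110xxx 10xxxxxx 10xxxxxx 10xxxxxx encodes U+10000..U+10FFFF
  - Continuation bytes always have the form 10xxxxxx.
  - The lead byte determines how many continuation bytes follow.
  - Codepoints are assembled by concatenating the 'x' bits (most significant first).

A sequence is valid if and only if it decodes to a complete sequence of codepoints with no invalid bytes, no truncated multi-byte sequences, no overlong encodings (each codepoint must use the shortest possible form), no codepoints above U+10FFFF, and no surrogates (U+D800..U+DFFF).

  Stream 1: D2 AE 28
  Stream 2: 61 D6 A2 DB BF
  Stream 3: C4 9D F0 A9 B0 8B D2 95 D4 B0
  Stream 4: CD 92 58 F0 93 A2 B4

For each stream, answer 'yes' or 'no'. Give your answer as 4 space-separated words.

Stream 1: decodes cleanly. VALID
Stream 2: decodes cleanly. VALID
Stream 3: decodes cleanly. VALID
Stream 4: decodes cleanly. VALID

Answer: yes yes yes yes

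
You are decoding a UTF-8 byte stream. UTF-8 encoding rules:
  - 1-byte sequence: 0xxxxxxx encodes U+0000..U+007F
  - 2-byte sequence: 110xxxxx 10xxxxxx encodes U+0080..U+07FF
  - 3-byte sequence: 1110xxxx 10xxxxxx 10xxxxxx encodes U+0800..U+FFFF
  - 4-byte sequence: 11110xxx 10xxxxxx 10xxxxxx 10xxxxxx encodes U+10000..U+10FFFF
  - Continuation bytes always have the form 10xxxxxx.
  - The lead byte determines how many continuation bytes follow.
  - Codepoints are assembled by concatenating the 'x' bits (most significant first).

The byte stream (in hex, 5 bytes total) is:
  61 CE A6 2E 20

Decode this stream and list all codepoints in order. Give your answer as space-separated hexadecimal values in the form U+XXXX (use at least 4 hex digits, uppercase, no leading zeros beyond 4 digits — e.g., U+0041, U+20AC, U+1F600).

Answer: U+0061 U+03A6 U+002E U+0020

Derivation:
Byte[0]=61: 1-byte ASCII. cp=U+0061
Byte[1]=CE: 2-byte lead, need 1 cont bytes. acc=0xE
Byte[2]=A6: continuation. acc=(acc<<6)|0x26=0x3A6
Completed: cp=U+03A6 (starts at byte 1)
Byte[3]=2E: 1-byte ASCII. cp=U+002E
Byte[4]=20: 1-byte ASCII. cp=U+0020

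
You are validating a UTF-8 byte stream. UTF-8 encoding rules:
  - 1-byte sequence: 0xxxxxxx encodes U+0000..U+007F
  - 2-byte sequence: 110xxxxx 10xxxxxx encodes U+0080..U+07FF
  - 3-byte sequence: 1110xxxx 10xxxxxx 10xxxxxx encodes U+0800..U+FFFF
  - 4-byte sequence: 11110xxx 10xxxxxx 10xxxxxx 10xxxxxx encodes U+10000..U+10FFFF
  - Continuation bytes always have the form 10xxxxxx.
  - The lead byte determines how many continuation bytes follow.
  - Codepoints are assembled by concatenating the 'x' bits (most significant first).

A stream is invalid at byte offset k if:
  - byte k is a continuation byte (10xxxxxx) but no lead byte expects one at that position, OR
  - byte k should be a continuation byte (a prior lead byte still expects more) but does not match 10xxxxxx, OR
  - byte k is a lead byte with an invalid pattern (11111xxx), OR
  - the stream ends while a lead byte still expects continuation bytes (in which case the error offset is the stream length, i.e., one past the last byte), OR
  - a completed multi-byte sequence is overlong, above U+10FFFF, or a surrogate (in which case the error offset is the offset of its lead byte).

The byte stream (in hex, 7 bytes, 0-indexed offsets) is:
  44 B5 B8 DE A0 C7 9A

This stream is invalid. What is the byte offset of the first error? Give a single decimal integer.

Answer: 1

Derivation:
Byte[0]=44: 1-byte ASCII. cp=U+0044
Byte[1]=B5: INVALID lead byte (not 0xxx/110x/1110/11110)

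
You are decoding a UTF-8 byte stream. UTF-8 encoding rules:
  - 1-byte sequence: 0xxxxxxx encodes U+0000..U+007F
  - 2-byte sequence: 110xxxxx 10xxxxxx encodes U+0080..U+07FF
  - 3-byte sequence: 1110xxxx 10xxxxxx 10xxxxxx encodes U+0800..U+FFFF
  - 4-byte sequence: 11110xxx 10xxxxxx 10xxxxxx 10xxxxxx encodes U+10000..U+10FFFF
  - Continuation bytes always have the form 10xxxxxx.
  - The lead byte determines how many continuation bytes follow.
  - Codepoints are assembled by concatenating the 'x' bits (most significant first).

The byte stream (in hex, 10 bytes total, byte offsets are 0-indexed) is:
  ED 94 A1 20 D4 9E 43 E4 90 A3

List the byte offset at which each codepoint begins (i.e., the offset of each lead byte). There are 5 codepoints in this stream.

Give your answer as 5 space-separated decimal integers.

Byte[0]=ED: 3-byte lead, need 2 cont bytes. acc=0xD
Byte[1]=94: continuation. acc=(acc<<6)|0x14=0x354
Byte[2]=A1: continuation. acc=(acc<<6)|0x21=0xD521
Completed: cp=U+D521 (starts at byte 0)
Byte[3]=20: 1-byte ASCII. cp=U+0020
Byte[4]=D4: 2-byte lead, need 1 cont bytes. acc=0x14
Byte[5]=9E: continuation. acc=(acc<<6)|0x1E=0x51E
Completed: cp=U+051E (starts at byte 4)
Byte[6]=43: 1-byte ASCII. cp=U+0043
Byte[7]=E4: 3-byte lead, need 2 cont bytes. acc=0x4
Byte[8]=90: continuation. acc=(acc<<6)|0x10=0x110
Byte[9]=A3: continuation. acc=(acc<<6)|0x23=0x4423
Completed: cp=U+4423 (starts at byte 7)

Answer: 0 3 4 6 7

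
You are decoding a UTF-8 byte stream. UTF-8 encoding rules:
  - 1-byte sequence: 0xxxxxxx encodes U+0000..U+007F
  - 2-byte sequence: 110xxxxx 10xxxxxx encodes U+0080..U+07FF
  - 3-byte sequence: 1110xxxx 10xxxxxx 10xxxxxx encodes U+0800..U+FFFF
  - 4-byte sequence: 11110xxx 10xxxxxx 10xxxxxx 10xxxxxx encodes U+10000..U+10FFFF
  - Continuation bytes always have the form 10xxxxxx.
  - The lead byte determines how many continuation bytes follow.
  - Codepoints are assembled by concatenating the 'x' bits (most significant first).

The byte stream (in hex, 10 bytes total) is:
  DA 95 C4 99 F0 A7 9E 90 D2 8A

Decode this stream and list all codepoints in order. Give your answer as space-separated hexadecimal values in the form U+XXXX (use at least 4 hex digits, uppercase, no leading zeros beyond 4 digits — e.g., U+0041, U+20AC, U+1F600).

Answer: U+0695 U+0119 U+27790 U+048A

Derivation:
Byte[0]=DA: 2-byte lead, need 1 cont bytes. acc=0x1A
Byte[1]=95: continuation. acc=(acc<<6)|0x15=0x695
Completed: cp=U+0695 (starts at byte 0)
Byte[2]=C4: 2-byte lead, need 1 cont bytes. acc=0x4
Byte[3]=99: continuation. acc=(acc<<6)|0x19=0x119
Completed: cp=U+0119 (starts at byte 2)
Byte[4]=F0: 4-byte lead, need 3 cont bytes. acc=0x0
Byte[5]=A7: continuation. acc=(acc<<6)|0x27=0x27
Byte[6]=9E: continuation. acc=(acc<<6)|0x1E=0x9DE
Byte[7]=90: continuation. acc=(acc<<6)|0x10=0x27790
Completed: cp=U+27790 (starts at byte 4)
Byte[8]=D2: 2-byte lead, need 1 cont bytes. acc=0x12
Byte[9]=8A: continuation. acc=(acc<<6)|0x0A=0x48A
Completed: cp=U+048A (starts at byte 8)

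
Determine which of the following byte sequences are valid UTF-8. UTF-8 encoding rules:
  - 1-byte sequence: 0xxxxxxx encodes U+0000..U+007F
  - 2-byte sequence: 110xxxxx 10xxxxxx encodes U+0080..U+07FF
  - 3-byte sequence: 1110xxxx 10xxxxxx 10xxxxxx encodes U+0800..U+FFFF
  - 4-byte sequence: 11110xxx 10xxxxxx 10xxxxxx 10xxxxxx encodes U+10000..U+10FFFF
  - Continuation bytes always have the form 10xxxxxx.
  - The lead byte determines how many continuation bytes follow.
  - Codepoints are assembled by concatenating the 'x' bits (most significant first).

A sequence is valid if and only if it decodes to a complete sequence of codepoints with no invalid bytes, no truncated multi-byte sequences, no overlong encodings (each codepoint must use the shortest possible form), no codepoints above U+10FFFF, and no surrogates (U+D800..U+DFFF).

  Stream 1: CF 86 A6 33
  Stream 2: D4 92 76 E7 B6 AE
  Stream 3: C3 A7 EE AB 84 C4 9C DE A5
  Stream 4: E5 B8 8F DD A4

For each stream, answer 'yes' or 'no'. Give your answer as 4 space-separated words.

Stream 1: error at byte offset 2. INVALID
Stream 2: decodes cleanly. VALID
Stream 3: decodes cleanly. VALID
Stream 4: decodes cleanly. VALID

Answer: no yes yes yes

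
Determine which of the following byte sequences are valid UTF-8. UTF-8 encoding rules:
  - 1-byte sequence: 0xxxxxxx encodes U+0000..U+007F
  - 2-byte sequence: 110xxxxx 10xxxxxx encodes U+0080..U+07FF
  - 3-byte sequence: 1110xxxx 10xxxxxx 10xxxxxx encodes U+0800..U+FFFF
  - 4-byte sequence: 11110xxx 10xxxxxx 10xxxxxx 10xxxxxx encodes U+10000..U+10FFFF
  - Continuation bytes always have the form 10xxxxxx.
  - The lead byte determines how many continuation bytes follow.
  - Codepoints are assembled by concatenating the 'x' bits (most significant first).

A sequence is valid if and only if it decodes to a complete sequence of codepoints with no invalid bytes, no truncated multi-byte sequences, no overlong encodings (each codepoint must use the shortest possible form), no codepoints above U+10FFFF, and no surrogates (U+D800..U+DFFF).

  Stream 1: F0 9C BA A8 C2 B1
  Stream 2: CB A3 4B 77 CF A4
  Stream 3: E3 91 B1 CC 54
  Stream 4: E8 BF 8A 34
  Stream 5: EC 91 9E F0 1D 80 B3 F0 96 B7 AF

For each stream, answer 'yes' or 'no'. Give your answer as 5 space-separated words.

Answer: yes yes no yes no

Derivation:
Stream 1: decodes cleanly. VALID
Stream 2: decodes cleanly. VALID
Stream 3: error at byte offset 4. INVALID
Stream 4: decodes cleanly. VALID
Stream 5: error at byte offset 4. INVALID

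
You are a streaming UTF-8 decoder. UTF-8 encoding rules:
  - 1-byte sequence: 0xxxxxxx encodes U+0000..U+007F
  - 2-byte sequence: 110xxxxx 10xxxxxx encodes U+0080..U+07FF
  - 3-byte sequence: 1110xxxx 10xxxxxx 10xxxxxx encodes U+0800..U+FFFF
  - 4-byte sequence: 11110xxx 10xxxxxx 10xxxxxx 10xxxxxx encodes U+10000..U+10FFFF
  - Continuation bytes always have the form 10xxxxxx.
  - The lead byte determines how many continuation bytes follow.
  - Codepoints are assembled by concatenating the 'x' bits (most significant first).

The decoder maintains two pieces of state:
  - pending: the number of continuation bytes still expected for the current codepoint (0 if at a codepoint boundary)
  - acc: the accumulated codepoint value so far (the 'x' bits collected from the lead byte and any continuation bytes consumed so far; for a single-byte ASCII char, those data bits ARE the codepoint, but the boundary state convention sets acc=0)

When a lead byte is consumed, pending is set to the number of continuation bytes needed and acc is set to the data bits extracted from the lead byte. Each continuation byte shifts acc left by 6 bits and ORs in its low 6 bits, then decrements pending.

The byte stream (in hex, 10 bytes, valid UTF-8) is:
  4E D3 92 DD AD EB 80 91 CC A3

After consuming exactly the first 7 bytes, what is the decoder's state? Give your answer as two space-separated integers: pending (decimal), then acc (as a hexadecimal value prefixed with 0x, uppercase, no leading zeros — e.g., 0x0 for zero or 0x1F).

Answer: 1 0x2C0

Derivation:
Byte[0]=4E: 1-byte. pending=0, acc=0x0
Byte[1]=D3: 2-byte lead. pending=1, acc=0x13
Byte[2]=92: continuation. acc=(acc<<6)|0x12=0x4D2, pending=0
Byte[3]=DD: 2-byte lead. pending=1, acc=0x1D
Byte[4]=AD: continuation. acc=(acc<<6)|0x2D=0x76D, pending=0
Byte[5]=EB: 3-byte lead. pending=2, acc=0xB
Byte[6]=80: continuation. acc=(acc<<6)|0x00=0x2C0, pending=1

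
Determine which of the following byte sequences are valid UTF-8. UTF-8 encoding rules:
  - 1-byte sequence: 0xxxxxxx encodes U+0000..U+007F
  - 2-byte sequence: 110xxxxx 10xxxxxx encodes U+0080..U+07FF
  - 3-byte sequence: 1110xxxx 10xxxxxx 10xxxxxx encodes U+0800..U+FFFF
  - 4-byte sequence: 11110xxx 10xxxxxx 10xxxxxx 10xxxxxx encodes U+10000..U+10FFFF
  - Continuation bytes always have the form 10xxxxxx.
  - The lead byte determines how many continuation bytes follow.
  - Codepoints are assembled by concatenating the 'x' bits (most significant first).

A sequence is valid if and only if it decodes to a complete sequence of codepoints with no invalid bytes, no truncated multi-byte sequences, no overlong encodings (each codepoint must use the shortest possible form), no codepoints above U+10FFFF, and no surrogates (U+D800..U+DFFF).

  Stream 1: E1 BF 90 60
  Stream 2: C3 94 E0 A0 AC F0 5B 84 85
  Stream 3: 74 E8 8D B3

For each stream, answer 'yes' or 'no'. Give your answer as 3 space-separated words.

Answer: yes no yes

Derivation:
Stream 1: decodes cleanly. VALID
Stream 2: error at byte offset 6. INVALID
Stream 3: decodes cleanly. VALID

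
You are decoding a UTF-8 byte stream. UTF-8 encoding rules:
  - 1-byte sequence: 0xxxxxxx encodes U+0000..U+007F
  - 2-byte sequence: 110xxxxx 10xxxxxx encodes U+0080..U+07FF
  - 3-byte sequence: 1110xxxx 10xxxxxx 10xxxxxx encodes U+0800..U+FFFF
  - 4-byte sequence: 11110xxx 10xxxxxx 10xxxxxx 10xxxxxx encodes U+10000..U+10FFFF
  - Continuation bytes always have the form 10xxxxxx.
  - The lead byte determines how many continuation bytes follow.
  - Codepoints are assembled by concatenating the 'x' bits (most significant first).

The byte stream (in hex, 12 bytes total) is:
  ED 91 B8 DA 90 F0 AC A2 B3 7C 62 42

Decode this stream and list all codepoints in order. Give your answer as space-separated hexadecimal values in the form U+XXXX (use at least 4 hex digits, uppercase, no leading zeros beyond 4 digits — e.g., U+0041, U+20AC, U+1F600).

Byte[0]=ED: 3-byte lead, need 2 cont bytes. acc=0xD
Byte[1]=91: continuation. acc=(acc<<6)|0x11=0x351
Byte[2]=B8: continuation. acc=(acc<<6)|0x38=0xD478
Completed: cp=U+D478 (starts at byte 0)
Byte[3]=DA: 2-byte lead, need 1 cont bytes. acc=0x1A
Byte[4]=90: continuation. acc=(acc<<6)|0x10=0x690
Completed: cp=U+0690 (starts at byte 3)
Byte[5]=F0: 4-byte lead, need 3 cont bytes. acc=0x0
Byte[6]=AC: continuation. acc=(acc<<6)|0x2C=0x2C
Byte[7]=A2: continuation. acc=(acc<<6)|0x22=0xB22
Byte[8]=B3: continuation. acc=(acc<<6)|0x33=0x2C8B3
Completed: cp=U+2C8B3 (starts at byte 5)
Byte[9]=7C: 1-byte ASCII. cp=U+007C
Byte[10]=62: 1-byte ASCII. cp=U+0062
Byte[11]=42: 1-byte ASCII. cp=U+0042

Answer: U+D478 U+0690 U+2C8B3 U+007C U+0062 U+0042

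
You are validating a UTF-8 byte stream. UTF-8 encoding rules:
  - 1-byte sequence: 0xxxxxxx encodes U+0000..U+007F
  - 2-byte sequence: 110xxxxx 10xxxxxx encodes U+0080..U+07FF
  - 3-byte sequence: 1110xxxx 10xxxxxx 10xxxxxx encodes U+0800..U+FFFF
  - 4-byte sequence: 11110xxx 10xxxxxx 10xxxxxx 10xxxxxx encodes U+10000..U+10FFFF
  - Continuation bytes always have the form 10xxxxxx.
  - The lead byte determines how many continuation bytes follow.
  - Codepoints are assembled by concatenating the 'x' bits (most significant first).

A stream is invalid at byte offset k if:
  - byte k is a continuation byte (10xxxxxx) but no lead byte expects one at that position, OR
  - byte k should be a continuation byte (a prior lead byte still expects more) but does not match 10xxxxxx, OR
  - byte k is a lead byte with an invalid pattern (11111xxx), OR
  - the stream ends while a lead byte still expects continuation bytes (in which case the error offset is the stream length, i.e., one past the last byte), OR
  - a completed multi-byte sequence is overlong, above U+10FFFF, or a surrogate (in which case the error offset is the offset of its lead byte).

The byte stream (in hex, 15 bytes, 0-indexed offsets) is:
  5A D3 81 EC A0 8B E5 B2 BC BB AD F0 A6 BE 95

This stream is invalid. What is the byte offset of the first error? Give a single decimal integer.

Answer: 9

Derivation:
Byte[0]=5A: 1-byte ASCII. cp=U+005A
Byte[1]=D3: 2-byte lead, need 1 cont bytes. acc=0x13
Byte[2]=81: continuation. acc=(acc<<6)|0x01=0x4C1
Completed: cp=U+04C1 (starts at byte 1)
Byte[3]=EC: 3-byte lead, need 2 cont bytes. acc=0xC
Byte[4]=A0: continuation. acc=(acc<<6)|0x20=0x320
Byte[5]=8B: continuation. acc=(acc<<6)|0x0B=0xC80B
Completed: cp=U+C80B (starts at byte 3)
Byte[6]=E5: 3-byte lead, need 2 cont bytes. acc=0x5
Byte[7]=B2: continuation. acc=(acc<<6)|0x32=0x172
Byte[8]=BC: continuation. acc=(acc<<6)|0x3C=0x5CBC
Completed: cp=U+5CBC (starts at byte 6)
Byte[9]=BB: INVALID lead byte (not 0xxx/110x/1110/11110)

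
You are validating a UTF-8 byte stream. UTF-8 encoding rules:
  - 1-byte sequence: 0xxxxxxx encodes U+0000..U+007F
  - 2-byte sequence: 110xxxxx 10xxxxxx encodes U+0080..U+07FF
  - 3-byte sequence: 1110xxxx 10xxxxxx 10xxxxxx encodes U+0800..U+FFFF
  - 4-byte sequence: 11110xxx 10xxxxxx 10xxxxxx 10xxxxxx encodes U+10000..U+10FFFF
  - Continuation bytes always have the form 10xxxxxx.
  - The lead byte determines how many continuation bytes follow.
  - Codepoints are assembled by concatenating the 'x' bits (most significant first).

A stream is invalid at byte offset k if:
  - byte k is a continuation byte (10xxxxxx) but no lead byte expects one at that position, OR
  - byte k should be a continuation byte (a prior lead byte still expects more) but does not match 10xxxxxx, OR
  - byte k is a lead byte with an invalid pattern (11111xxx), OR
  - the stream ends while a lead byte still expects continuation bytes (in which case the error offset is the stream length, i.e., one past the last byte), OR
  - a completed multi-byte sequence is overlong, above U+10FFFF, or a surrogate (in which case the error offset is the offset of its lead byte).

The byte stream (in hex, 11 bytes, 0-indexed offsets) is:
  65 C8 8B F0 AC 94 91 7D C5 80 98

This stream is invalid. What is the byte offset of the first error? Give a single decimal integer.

Answer: 10

Derivation:
Byte[0]=65: 1-byte ASCII. cp=U+0065
Byte[1]=C8: 2-byte lead, need 1 cont bytes. acc=0x8
Byte[2]=8B: continuation. acc=(acc<<6)|0x0B=0x20B
Completed: cp=U+020B (starts at byte 1)
Byte[3]=F0: 4-byte lead, need 3 cont bytes. acc=0x0
Byte[4]=AC: continuation. acc=(acc<<6)|0x2C=0x2C
Byte[5]=94: continuation. acc=(acc<<6)|0x14=0xB14
Byte[6]=91: continuation. acc=(acc<<6)|0x11=0x2C511
Completed: cp=U+2C511 (starts at byte 3)
Byte[7]=7D: 1-byte ASCII. cp=U+007D
Byte[8]=C5: 2-byte lead, need 1 cont bytes. acc=0x5
Byte[9]=80: continuation. acc=(acc<<6)|0x00=0x140
Completed: cp=U+0140 (starts at byte 8)
Byte[10]=98: INVALID lead byte (not 0xxx/110x/1110/11110)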